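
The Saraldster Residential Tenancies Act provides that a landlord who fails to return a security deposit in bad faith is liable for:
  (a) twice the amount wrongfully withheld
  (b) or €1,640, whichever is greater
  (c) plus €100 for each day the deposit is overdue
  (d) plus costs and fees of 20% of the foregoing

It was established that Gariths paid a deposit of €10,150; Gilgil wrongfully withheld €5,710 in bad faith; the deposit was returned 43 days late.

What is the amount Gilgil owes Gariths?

Doubled: 2 × €5,710 = €11,420
Minimum €1,640: €11,420 meets the minimum, no increase.
Late-return penalty: 43 × €100 = €4,300
Damages plus late penalty: €11,420 + €4,300 = €15,720
Costs and fees: 20% of €15,720 = €3,144
Total recovery: €15,720 + €3,144 = €18,864

€18,864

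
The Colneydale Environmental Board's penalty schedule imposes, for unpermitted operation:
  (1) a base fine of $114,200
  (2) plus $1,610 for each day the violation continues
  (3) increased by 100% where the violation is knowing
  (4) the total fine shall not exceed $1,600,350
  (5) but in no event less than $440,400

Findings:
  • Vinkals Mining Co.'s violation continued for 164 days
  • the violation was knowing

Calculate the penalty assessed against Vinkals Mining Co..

$756,480

Per-day component: 164 × $1,610 = $264,040
Base plus per-day: $114,200 + $264,040 = $378,240
Enhancement: 100% of $378,240 = $378,240
Enhanced fine: $378,240 + $378,240 = $756,480
Cap at $1,600,350: $756,480 is within the cap, no reduction.
Minimum $440,400: $756,480 meets the minimum, no increase.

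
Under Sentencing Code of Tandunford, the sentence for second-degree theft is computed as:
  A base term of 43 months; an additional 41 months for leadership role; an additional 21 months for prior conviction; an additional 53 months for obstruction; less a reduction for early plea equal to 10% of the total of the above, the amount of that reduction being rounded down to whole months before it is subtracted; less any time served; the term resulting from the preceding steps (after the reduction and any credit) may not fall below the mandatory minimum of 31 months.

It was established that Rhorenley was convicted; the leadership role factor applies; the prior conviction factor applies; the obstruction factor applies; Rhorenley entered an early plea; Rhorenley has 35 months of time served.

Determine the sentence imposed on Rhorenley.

Leadership role enhancement: +41 months
Prior conviction enhancement: +21 months
Obstruction enhancement: +53 months
Adjusted term: 43 months + 41 months + 21 months + 53 months = 158 months
Early plea reduction: 10% of 158 months = 15 months (rounded down)
After reduction: 158 − 15 = 143 months
Less time served: 143 months − 35 months = 108 months
Minimum 31 months: 108 months meets the minimum, no increase.

108 months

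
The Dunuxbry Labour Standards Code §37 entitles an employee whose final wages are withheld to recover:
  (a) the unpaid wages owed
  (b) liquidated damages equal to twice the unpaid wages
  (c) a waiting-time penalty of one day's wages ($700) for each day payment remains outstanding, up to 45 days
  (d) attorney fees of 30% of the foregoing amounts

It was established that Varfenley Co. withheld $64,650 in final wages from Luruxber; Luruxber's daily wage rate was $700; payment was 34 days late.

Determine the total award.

$283,075

Doubled: 2 × $64,650 = $129,300
Penalty days: min(34, 45) = 34
Waiting-time penalty: 34 × $700 = $23,800
Subtotal: $64,650 + $129,300 + $23,800 = $217,750
Attorney fees: 30% of $217,750 = $65,325
Total award: $217,750 + $65,325 = $283,075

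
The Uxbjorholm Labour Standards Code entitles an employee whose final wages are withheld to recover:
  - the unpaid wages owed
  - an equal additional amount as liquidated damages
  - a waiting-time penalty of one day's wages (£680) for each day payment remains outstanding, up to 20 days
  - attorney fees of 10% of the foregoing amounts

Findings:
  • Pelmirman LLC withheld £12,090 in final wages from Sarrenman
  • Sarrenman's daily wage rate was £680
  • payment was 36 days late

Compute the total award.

Liquidated damages (equal amount): £12,090
Penalty days: min(36, 20) = 20
Waiting-time penalty: 20 × £680 = £13,600
Subtotal: £12,090 + £12,090 + £13,600 = £37,780
Attorney fees: 10% of £37,780 = £3,778
Total award: £37,780 + £3,778 = £41,558

Total award: £41,558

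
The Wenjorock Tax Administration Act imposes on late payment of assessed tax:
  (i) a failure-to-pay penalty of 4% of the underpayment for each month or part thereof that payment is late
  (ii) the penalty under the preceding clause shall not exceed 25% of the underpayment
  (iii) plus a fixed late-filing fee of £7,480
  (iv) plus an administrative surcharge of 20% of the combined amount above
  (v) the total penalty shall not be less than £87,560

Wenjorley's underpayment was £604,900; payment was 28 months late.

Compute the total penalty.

Accrued rate: 4% × 28 = 112%, capped at 25% → 25%
Failure-to-pay penalty: 25% of £604,900 = £151,225
Penalty before surcharge: £151,225 + £7,480 = £158,705
Administrative surcharge: 20% of £158,705 = £31,741
Total penalty: £158,705 + £31,741 = £190,446
Minimum £87,560: £190,446 meets the minimum, no increase.

£190,446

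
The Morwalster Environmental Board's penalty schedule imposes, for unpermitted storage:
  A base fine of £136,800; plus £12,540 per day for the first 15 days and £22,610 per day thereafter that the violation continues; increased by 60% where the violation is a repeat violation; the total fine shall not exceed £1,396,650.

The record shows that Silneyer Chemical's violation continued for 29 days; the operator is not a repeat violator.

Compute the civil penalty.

Civil penalty: £641,440

First 15 days: 15 × £12,540 = £188,100
Remaining days: (29 − 15) × £22,610 = £316,540
Per-day component: £188,100 + £316,540 = £504,640
Base plus per-day: £136,800 + £504,640 = £641,440
The operator is not a repeat violator: no 60% increase.
Cap at £1,396,650: £641,440 is within the cap, no reduction.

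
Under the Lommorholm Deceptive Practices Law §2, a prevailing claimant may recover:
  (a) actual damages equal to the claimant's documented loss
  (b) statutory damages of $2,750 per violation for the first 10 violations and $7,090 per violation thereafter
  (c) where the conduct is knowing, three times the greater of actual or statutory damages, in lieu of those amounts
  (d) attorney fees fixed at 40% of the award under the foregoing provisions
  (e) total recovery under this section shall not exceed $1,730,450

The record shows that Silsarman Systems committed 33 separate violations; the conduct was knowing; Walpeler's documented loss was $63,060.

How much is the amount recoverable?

$800,394

First 10 violations: 10 × $2,750 = $27,500
Remaining violations: (33 − 10) × $7,090 = $163,070
Statutory damages: $27,500 + $163,070 = $190,570
Greater of actual damages ($63,060) or statutory damages ($190,570): $190,570
Trebled: 3 × $190,570 = $571,710
Attorney fees: 40% of $571,710 = $228,684
Total before cap: $571,710 + $228,684 = $800,394
Cap at $1,730,450: $800,394 is within the cap, no reduction.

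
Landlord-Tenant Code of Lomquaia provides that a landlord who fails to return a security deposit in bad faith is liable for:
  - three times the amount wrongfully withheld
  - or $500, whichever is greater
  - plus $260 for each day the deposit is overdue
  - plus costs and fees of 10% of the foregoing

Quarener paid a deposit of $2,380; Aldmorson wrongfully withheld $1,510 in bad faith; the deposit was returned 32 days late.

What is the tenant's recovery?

Trebled: 3 × $1,510 = $4,530
Minimum $500: $4,530 meets the minimum, no increase.
Late-return penalty: 32 × $260 = $8,320
Damages plus late penalty: $4,530 + $8,320 = $12,850
Costs and fees: 10% of $12,850 = $1,285
Total recovery: $12,850 + $1,285 = $14,135

$14,135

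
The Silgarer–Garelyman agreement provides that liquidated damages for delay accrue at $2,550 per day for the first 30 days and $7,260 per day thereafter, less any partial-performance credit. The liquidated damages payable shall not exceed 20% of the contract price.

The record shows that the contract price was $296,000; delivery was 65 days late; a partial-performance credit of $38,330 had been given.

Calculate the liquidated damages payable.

Liquidated damages: $59,200

First 30 days: 30 × $2,550 = $76,500
Remaining days: (65 − 30) × $7,260 = $254,100
Accrued per-day damages: $76,500 + $254,100 = $330,600
Less partial-performance credit: $330,600 − $38,330 = $292,270
Cap: 20% of $296,000 = $59,200
Cap at $59,200: $292,270 exceeds the cap → $59,200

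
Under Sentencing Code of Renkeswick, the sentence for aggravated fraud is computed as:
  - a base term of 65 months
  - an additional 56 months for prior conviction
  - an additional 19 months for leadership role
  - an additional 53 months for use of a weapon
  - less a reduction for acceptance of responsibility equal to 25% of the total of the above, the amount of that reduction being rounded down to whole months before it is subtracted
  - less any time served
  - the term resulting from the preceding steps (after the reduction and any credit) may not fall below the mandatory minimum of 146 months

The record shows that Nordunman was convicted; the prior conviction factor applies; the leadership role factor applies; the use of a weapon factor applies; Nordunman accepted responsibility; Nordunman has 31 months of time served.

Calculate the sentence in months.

Prior conviction enhancement: +56 months
Leadership role enhancement: +19 months
Use of a weapon enhancement: +53 months
Adjusted term: 65 months + 56 months + 19 months + 53 months = 193 months
Acceptance of responsibility reduction: 25% of 193 months = 48 months (rounded down)
After reduction: 193 − 48 = 145 months
Less time served: 145 months − 31 months = 114 months
Minimum 146 months: 114 months is below the minimum → 146 months

146 months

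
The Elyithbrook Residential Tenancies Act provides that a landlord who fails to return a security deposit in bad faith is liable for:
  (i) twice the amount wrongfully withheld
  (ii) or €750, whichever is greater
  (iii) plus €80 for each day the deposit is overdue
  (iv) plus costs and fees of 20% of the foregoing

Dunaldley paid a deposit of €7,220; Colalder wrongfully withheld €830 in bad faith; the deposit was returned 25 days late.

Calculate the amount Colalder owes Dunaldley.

€4,392

Doubled: 2 × €830 = €1,660
Minimum €750: €1,660 meets the minimum, no increase.
Late-return penalty: 25 × €80 = €2,000
Damages plus late penalty: €1,660 + €2,000 = €3,660
Costs and fees: 20% of €3,660 = €732
Total recovery: €3,660 + €732 = €4,392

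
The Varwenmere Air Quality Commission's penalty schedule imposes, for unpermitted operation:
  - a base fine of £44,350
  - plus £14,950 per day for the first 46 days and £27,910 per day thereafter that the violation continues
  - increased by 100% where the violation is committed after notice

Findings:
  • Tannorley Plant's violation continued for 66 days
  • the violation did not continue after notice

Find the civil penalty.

First 46 days: 46 × £14,950 = £687,700
Remaining days: (66 − 46) × £27,910 = £558,200
Per-day component: £687,700 + £558,200 = £1,245,900
Base plus per-day: £44,350 + £1,245,900 = £1,290,250
The violation did not continue after notice: no 100% increase.

£1,290,250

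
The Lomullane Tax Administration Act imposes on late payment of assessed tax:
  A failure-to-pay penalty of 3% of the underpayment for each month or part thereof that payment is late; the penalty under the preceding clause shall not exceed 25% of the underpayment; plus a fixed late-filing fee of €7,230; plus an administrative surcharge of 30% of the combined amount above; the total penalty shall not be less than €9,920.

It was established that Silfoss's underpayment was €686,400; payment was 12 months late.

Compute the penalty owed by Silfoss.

Penalty: €232,479

Accrued rate: 3% × 12 = 36%, capped at 25% → 25%
Failure-to-pay penalty: 25% of €686,400 = €171,600
Penalty before surcharge: €171,600 + €7,230 = €178,830
Administrative surcharge: 30% of €178,830 = €53,649
Total penalty: €178,830 + €53,649 = €232,479
Minimum €9,920: €232,479 meets the minimum, no increase.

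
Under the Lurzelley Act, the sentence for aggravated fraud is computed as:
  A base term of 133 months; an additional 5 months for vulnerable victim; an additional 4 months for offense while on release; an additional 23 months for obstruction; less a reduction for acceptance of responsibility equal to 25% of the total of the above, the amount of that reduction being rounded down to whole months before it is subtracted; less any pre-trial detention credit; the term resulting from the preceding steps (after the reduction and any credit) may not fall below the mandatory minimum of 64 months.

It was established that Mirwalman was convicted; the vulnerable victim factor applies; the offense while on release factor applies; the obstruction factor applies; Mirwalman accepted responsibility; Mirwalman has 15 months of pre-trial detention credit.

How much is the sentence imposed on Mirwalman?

Vulnerable victim enhancement: +5 months
Offense while on release enhancement: +4 months
Obstruction enhancement: +23 months
Adjusted term: 133 months + 5 months + 4 months + 23 months = 165 months
Acceptance of responsibility reduction: 25% of 165 months = 41 months (rounded down)
After reduction: 165 − 41 = 124 months
Less pre-trial detention credit: 124 months − 15 months = 109 months
Minimum 64 months: 109 months meets the minimum, no increase.

109 months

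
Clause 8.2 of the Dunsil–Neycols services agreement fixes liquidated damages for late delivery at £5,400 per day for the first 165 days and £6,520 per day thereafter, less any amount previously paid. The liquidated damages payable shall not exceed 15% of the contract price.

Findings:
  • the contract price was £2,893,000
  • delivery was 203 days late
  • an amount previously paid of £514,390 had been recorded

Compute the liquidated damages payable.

£433,950

First 165 days: 165 × £5,400 = £891,000
Remaining days: (203 − 165) × £6,520 = £247,760
Accrued per-day damages: £891,000 + £247,760 = £1,138,760
Less amount previously paid: £1,138,760 − £514,390 = £624,370
Cap: 15% of £2,893,000 = £433,950
Cap at £433,950: £624,370 exceeds the cap → £433,950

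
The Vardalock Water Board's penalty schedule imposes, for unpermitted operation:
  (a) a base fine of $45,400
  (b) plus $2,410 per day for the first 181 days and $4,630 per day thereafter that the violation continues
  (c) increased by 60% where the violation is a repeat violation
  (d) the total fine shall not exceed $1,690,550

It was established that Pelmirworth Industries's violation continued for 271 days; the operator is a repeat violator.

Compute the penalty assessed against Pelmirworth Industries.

First 181 days: 181 × $2,410 = $436,210
Remaining days: (271 − 181) × $4,630 = $416,700
Per-day component: $436,210 + $416,700 = $852,910
Base plus per-day: $45,400 + $852,910 = $898,310
Enhancement: 60% of $898,310 = $538,986
Enhanced fine: $898,310 + $538,986 = $1,437,296
Cap at $1,690,550: $1,437,296 is within the cap, no reduction.

$1,437,296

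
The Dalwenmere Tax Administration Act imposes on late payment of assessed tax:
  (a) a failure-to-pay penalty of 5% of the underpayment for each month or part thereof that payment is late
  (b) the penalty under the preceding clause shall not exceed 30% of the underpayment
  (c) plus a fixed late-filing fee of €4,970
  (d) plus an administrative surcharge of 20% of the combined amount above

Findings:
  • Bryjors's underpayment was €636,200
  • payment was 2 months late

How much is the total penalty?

€82,308

Accrued rate: 5% × 2 = 10%, capped at 30% → 10%
Failure-to-pay penalty: 10% of €636,200 = €63,620
Penalty before surcharge: €63,620 + €4,970 = €68,590
Administrative surcharge: 20% of €68,590 = €13,718
Total penalty: €68,590 + €13,718 = €82,308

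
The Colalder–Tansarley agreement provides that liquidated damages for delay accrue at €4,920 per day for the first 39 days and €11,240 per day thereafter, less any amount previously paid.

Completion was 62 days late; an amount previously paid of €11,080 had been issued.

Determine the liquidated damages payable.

Liquidated damages: €439,320

First 39 days: 39 × €4,920 = €191,880
Remaining days: (62 − 39) × €11,240 = €258,520
Accrued per-day damages: €191,880 + €258,520 = €450,400
Less amount previously paid: €450,400 − €11,080 = €439,320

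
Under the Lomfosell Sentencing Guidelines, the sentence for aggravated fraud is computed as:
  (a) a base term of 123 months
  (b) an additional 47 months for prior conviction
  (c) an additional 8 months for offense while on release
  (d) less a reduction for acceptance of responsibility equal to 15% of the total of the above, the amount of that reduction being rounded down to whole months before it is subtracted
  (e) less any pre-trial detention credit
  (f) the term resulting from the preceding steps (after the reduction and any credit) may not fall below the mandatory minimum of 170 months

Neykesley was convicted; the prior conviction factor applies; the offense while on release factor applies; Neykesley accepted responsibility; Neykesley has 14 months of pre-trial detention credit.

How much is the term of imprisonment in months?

Prior conviction enhancement: +47 months
Offense while on release enhancement: +8 months
Adjusted term: 123 months + 47 months + 8 months = 178 months
Acceptance of responsibility reduction: 15% of 178 months = 26 months (rounded down)
After reduction: 178 − 26 = 152 months
Less pre-trial detention credit: 152 months − 14 months = 138 months
Minimum 170 months: 138 months is below the minimum → 170 months

170 months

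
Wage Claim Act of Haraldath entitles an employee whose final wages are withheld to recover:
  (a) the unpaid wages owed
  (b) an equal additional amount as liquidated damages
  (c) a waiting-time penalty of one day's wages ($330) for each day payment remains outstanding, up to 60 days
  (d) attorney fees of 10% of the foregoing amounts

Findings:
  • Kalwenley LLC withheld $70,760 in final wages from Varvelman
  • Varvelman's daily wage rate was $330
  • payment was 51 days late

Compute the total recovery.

$174,185

Liquidated damages (equal amount): $70,760
Penalty days: min(51, 60) = 51
Waiting-time penalty: 51 × $330 = $16,830
Subtotal: $70,760 + $70,760 + $16,830 = $158,350
Attorney fees: 10% of $158,350 = $15,835
Total award: $158,350 + $15,835 = $174,185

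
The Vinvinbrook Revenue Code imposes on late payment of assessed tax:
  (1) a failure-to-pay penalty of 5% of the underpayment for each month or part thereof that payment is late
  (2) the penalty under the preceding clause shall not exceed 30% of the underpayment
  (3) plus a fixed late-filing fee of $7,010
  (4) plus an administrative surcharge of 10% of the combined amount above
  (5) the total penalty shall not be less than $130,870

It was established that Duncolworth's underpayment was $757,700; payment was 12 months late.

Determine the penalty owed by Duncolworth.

Accrued rate: 5% × 12 = 60%, capped at 30% → 30%
Failure-to-pay penalty: 30% of $757,700 = $227,310
Penalty before surcharge: $227,310 + $7,010 = $234,320
Administrative surcharge: 10% of $234,320 = $23,432
Total penalty: $234,320 + $23,432 = $257,752
Minimum $130,870: $257,752 meets the minimum, no increase.

Penalty: $257,752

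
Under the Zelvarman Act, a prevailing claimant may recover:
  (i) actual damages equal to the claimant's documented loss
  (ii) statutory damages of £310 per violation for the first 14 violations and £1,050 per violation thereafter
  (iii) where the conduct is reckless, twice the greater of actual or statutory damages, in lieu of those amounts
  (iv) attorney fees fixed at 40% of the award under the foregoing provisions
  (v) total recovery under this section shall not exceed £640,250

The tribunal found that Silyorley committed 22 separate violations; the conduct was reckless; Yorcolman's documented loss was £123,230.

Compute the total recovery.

First 14 violations: 14 × £310 = £4,340
Remaining violations: (22 − 14) × £1,050 = £8,400
Statutory damages: £4,340 + £8,400 = £12,740
Greater of actual damages (£123,230) or statutory damages (£12,740): £123,230
Doubled: 2 × £123,230 = £246,460
Attorney fees: 40% of £246,460 = £98,584
Total before cap: £246,460 + £98,584 = £345,044
Cap at £640,250: £345,044 is within the cap, no reduction.

£345,044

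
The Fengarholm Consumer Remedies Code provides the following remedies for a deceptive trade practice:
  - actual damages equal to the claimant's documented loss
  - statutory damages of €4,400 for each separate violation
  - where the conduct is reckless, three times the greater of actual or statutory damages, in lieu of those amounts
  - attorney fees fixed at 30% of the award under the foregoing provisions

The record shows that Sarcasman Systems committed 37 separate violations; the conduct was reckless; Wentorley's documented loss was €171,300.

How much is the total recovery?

€668,070

Statutory damages: 37 × €4,400 = €162,800
Greater of actual damages (€171,300) or statutory damages (€162,800): €171,300
Trebled: 3 × €171,300 = €513,900
Attorney fees: 30% of €513,900 = €154,170
Total recovery: €513,900 + €154,170 = €668,070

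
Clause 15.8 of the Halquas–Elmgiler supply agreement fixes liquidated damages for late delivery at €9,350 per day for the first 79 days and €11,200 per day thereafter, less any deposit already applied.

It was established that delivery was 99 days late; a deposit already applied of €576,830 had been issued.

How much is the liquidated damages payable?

First 79 days: 79 × €9,350 = €738,650
Remaining days: (99 − 79) × €11,200 = €224,000
Accrued per-day damages: €738,650 + €224,000 = €962,650
Less deposit already applied: €962,650 − €576,830 = €385,820

€385,820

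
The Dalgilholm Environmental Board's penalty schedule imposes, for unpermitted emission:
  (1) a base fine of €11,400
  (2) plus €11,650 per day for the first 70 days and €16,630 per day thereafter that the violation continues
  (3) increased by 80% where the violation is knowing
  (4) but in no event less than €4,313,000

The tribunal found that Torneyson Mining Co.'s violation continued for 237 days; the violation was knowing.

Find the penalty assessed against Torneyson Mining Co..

First 70 days: 70 × €11,650 = €815,500
Remaining days: (237 − 70) × €16,630 = €2,777,210
Per-day component: €815,500 + €2,777,210 = €3,592,710
Base plus per-day: €11,400 + €3,592,710 = €3,604,110
Enhancement: 80% of €3,604,110 = €2,883,288
Enhanced fine: €3,604,110 + €2,883,288 = €6,487,398
Minimum €4,313,000: €6,487,398 meets the minimum, no increase.

€6,487,398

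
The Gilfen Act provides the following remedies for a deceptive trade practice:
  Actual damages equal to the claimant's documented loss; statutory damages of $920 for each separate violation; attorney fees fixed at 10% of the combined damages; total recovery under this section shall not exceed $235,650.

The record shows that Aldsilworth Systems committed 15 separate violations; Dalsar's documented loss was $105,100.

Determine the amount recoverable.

Statutory damages: 15 × $920 = $13,800
Combined damages: $105,100 + $13,800 = $118,900
Attorney fees: 10% of $118,900 = $11,890
Total before cap: $118,900 + $11,890 = $130,790
Cap at $235,650: $130,790 is within the cap, no reduction.

$130,790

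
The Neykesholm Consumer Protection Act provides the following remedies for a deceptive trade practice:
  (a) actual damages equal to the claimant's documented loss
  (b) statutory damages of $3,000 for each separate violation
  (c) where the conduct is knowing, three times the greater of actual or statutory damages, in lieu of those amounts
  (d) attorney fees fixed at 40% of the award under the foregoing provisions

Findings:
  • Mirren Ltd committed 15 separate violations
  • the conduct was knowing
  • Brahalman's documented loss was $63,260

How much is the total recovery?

Statutory damages: 15 × $3,000 = $45,000
Greater of actual damages ($63,260) or statutory damages ($45,000): $63,260
Trebled: 3 × $63,260 = $189,780
Attorney fees: 40% of $189,780 = $75,912
Total recovery: $189,780 + $75,912 = $265,692

$265,692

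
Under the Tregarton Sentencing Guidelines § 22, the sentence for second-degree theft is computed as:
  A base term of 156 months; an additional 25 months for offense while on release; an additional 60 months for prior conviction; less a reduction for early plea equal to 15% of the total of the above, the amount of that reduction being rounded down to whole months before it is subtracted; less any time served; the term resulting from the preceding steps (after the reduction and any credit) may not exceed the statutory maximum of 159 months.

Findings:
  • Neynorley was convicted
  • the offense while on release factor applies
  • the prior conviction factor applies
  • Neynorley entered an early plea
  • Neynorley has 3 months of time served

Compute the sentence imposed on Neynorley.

159 months

Offense while on release enhancement: +25 months
Prior conviction enhancement: +60 months
Adjusted term: 156 months + 25 months + 60 months = 241 months
Early plea reduction: 15% of 241 months = 36 months (rounded down)
After reduction: 241 − 36 = 205 months
Less time served: 205 months − 3 months = 202 months
Cap at 159 months: 202 months exceeds the cap → 159 months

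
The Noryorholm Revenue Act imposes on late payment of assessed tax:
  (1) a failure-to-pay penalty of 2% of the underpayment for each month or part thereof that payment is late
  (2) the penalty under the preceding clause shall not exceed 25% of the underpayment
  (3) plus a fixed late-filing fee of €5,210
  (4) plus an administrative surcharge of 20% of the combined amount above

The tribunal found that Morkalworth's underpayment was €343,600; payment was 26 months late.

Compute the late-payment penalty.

Accrued rate: 2% × 26 = 52%, capped at 25% → 25%
Failure-to-pay penalty: 25% of €343,600 = €85,900
Penalty before surcharge: €85,900 + €5,210 = €91,110
Administrative surcharge: 20% of €91,110 = €18,222
Total penalty: €91,110 + €18,222 = €109,332

€109,332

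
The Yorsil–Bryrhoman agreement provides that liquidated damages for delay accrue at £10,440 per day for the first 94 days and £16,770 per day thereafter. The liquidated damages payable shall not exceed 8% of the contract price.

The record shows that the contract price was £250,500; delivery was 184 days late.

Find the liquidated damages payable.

First 94 days: 94 × £10,440 = £981,360
Remaining days: (184 − 94) × £16,770 = £1,509,300
Accrued per-day damages: £981,360 + £1,509,300 = £2,490,660
Cap: 8% of £250,500 = £20,040
Cap at £20,040: £2,490,660 exceeds the cap → £20,040

Liquidated damages: £20,040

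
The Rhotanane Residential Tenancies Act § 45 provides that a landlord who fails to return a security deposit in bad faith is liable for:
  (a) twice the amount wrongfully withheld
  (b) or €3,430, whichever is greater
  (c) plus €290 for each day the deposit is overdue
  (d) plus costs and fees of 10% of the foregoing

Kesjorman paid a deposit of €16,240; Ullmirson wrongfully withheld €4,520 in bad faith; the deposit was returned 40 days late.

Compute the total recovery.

Doubled: 2 × €4,520 = €9,040
Minimum €3,430: €9,040 meets the minimum, no increase.
Late-return penalty: 40 × €290 = €11,600
Damages plus late penalty: €9,040 + €11,600 = €20,640
Costs and fees: 10% of €20,640 = €2,064
Total recovery: €20,640 + €2,064 = €22,704

€22,704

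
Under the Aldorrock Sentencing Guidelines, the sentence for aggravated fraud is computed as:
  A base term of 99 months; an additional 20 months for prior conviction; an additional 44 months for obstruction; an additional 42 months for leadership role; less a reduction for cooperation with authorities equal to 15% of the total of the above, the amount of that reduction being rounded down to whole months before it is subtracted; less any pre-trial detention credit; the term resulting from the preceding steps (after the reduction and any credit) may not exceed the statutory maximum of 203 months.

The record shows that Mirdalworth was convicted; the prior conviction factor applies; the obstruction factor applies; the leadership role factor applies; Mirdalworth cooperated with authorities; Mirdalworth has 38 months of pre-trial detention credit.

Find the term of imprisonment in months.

137 months

Prior conviction enhancement: +20 months
Obstruction enhancement: +44 months
Leadership role enhancement: +42 months
Adjusted term: 99 months + 20 months + 44 months + 42 months = 205 months
Cooperation with authorities reduction: 15% of 205 months = 30 months (rounded down)
After reduction: 205 − 30 = 175 months
Less pre-trial detention credit: 175 months − 38 months = 137 months
Cap at 203 months: 137 months is within the cap, no reduction.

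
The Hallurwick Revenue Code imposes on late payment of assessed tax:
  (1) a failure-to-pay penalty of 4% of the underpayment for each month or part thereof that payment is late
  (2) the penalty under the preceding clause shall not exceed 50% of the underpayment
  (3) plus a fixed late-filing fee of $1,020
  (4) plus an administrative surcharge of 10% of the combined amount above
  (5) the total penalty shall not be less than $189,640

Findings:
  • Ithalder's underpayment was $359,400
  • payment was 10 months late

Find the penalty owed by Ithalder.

Accrued rate: 4% × 10 = 40%, capped at 50% → 40%
Failure-to-pay penalty: 40% of $359,400 = $143,760
Penalty before surcharge: $143,760 + $1,020 = $144,780
Administrative surcharge: 10% of $144,780 = $14,478
Total penalty: $144,780 + $14,478 = $159,258
Minimum $189,640: $159,258 is below the minimum → $189,640

Penalty: $189,640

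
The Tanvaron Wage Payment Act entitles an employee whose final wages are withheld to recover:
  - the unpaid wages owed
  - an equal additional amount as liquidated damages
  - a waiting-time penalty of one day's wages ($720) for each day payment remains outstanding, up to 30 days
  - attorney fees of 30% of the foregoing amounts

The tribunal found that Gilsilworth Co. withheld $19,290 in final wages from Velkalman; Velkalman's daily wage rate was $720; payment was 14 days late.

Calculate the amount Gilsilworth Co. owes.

$63,258

Liquidated damages (equal amount): $19,290
Penalty days: min(14, 30) = 14
Waiting-time penalty: 14 × $720 = $10,080
Subtotal: $19,290 + $19,290 + $10,080 = $48,660
Attorney fees: 30% of $48,660 = $14,598
Total award: $48,660 + $14,598 = $63,258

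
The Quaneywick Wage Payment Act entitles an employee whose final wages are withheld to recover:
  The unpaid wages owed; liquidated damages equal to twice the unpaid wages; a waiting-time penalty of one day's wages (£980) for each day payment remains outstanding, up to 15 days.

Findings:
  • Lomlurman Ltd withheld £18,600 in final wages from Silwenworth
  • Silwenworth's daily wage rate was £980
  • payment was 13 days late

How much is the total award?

Doubled: 2 × £18,600 = £37,200
Penalty days: min(13, 15) = 13
Waiting-time penalty: 13 × £980 = £12,740
Total award: £18,600 + £37,200 + £12,740 = £68,540

£68,540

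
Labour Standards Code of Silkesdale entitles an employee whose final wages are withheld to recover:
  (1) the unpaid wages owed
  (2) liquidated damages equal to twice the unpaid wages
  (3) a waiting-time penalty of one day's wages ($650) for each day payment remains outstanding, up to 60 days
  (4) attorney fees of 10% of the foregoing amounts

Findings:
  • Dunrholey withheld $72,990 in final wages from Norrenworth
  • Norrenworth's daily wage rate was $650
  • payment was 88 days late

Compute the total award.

Doubled: 2 × $72,990 = $145,980
Penalty days: min(88, 60) = 60
Waiting-time penalty: 60 × $650 = $39,000
Subtotal: $72,990 + $145,980 + $39,000 = $257,970
Attorney fees: 10% of $257,970 = $25,797
Total award: $257,970 + $25,797 = $283,767

$283,767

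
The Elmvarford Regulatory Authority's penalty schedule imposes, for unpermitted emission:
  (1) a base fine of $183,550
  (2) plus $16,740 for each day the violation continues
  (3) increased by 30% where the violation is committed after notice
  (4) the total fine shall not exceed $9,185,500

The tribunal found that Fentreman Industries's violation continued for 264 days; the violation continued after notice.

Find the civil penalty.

$5,983,783

Per-day component: 264 × $16,740 = $4,419,360
Base plus per-day: $183,550 + $4,419,360 = $4,602,910
Enhancement: 30% of $4,602,910 = $1,380,873
Enhanced fine: $4,602,910 + $1,380,873 = $5,983,783
Cap at $9,185,500: $5,983,783 is within the cap, no reduction.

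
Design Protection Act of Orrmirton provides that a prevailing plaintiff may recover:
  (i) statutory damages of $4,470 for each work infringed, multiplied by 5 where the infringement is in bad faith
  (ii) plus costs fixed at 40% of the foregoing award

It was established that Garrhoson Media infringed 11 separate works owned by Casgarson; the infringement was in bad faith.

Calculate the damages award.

Statutory damages: 11 × $4,470 = $49,170
Multiplied by 5: 5 × $49,170 = $245,850
Costs: 40% of $245,850 = $98,340
Award plus costs: $245,850 + $98,340 = $344,190

Award: $344,190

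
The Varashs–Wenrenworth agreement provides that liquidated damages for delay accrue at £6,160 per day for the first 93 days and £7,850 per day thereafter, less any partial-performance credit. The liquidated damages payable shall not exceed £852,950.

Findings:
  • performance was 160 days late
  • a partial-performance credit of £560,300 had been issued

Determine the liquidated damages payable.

First 93 days: 93 × £6,160 = £572,880
Remaining days: (160 − 93) × £7,850 = £525,950
Accrued per-day damages: £572,880 + £525,950 = £1,098,830
Less partial-performance credit: £1,098,830 − £560,300 = £538,530
Cap at £852,950: £538,530 is within the cap, no reduction.

£538,530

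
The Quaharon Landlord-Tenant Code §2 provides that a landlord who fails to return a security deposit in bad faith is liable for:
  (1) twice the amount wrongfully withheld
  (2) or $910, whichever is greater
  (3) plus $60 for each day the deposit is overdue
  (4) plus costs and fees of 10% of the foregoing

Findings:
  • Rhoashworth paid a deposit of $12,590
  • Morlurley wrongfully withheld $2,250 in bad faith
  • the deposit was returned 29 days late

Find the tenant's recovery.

$6,864

Doubled: 2 × $2,250 = $4,500
Minimum $910: $4,500 meets the minimum, no increase.
Late-return penalty: 29 × $60 = $1,740
Damages plus late penalty: $4,500 + $1,740 = $6,240
Costs and fees: 10% of $6,240 = $624
Total recovery: $6,240 + $624 = $6,864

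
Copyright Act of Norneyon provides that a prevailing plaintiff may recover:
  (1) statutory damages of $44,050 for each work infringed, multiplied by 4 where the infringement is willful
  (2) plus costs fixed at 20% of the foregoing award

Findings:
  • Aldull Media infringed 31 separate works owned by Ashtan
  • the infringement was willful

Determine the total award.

Statutory damages: 31 × $44,050 = $1,365,550
Multiplied by 4: 4 × $1,365,550 = $5,462,200
Costs: 20% of $5,462,200 = $1,092,440
Award plus costs: $5,462,200 + $1,092,440 = $6,554,640

$6,554,640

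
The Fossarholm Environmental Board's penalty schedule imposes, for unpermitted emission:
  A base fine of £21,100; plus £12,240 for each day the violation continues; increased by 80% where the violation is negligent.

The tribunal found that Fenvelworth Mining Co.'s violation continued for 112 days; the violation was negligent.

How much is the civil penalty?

Per-day component: 112 × £12,240 = £1,370,880
Base plus per-day: £21,100 + £1,370,880 = £1,391,980
Enhancement: 80% of £1,391,980 = £1,113,584
Enhanced fine: £1,391,980 + £1,113,584 = £2,505,564

Civil penalty: £2,505,564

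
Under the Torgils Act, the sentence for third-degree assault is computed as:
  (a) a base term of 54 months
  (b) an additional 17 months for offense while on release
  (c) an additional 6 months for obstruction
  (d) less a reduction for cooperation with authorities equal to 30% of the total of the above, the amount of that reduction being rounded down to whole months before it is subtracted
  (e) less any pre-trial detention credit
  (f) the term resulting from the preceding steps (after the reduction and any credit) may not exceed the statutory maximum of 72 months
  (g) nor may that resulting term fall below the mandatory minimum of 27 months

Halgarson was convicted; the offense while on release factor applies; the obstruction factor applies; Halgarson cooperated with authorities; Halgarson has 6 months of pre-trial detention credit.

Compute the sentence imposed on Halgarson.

Sentence: 48 months

Offense while on release enhancement: +17 months
Obstruction enhancement: +6 months
Adjusted term: 54 months + 17 months + 6 months = 77 months
Cooperation with authorities reduction: 30% of 77 months = 23 months (rounded down)
After reduction: 77 − 23 = 54 months
Less pre-trial detention credit: 54 months − 6 months = 48 months
Cap at 72 months: 48 months is within the cap, no reduction.
Minimum 27 months: 48 months meets the minimum, no increase.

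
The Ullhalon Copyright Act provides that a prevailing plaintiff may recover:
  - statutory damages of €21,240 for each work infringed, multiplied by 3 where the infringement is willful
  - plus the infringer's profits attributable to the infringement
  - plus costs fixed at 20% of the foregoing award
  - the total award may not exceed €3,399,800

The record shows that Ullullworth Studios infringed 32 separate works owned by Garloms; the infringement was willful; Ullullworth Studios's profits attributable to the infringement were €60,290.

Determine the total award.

Statutory damages: 32 × €21,240 = €679,680
Trebled: 3 × €679,680 = €2,039,040
Combined award: €2,039,040 + €60,290 = €2,099,330
Costs: 20% of €2,099,330 = €419,866
Award plus costs: €2,099,330 + €419,866 = €2,519,196
Cap at €3,399,800: €2,519,196 is within the cap, no reduction.

€2,519,196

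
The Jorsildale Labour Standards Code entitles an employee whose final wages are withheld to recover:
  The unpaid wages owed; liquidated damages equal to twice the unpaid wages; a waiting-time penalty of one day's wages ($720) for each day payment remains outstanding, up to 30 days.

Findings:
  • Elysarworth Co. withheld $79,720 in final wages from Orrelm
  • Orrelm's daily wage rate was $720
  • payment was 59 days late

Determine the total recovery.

Doubled: 2 × $79,720 = $159,440
Penalty days: min(59, 30) = 30
Waiting-time penalty: 30 × $720 = $21,600
Total award: $79,720 + $159,440 + $21,600 = $260,760

$260,760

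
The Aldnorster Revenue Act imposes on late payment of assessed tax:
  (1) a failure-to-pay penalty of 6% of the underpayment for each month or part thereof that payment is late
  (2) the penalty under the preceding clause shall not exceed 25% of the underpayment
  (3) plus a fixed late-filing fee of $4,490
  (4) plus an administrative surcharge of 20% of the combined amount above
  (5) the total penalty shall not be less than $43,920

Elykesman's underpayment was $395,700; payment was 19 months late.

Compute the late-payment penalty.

Accrued rate: 6% × 19 = 114%, capped at 25% → 25%
Failure-to-pay penalty: 25% of $395,700 = $98,925
Penalty before surcharge: $98,925 + $4,490 = $103,415
Administrative surcharge: 20% of $103,415 = $20,683
Total penalty: $103,415 + $20,683 = $124,098
Minimum $43,920: $124,098 meets the minimum, no increase.

$124,098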